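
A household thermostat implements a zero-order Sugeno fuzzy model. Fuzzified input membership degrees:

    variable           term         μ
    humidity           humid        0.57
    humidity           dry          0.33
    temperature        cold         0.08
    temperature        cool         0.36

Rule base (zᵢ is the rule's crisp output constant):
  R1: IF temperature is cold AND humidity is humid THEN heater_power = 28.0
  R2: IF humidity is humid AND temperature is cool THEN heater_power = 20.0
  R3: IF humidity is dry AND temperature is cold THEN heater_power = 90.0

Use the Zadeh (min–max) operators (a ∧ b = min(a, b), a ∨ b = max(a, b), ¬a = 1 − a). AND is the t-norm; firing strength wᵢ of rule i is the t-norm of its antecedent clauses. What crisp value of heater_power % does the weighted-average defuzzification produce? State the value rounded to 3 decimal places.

32.000

R1 (z=28.0): cold=0.08, humid=0.57; AND[min(a, b)] → w = 0.08
R2 (z=20.0): humid=0.57, cool=0.36; AND[min(a, b)] → w = 0.36
R3 (z=90.0): dry=0.33, cold=0.08; AND[min(a, b)] → w = 0.08
Weighted average = (0.08·28.0 + 0.36·20.0 + 0.08·90.0) / (0.08 + 0.36 + 0.08)
  = 16.6400 / 0.5200 = 32.000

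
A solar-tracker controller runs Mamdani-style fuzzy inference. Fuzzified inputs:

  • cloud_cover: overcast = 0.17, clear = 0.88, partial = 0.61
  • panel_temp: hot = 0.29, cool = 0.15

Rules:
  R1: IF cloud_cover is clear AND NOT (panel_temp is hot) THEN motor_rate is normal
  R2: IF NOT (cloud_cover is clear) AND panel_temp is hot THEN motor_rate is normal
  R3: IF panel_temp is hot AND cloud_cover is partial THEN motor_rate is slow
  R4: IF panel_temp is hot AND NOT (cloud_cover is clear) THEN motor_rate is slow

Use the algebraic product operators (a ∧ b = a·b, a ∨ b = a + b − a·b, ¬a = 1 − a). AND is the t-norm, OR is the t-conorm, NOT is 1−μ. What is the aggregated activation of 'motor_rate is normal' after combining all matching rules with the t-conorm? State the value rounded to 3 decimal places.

R1: clear=0.88, ¬hot=1−0.29=0.71; AND[a·b] → w = 0.6248
R2: ¬clear=1−0.88=0.12, hot=0.29; AND[a·b] → w = 0.0348
R3: hot=0.29, partial=0.61; AND[a·b] → w = 0.1769
R4: hot=0.29, ¬clear=1−0.88=0.12; AND[a·b] → w = 0.0348
Rules with consequent 'normal': {R1, R2} → strengths 0.6248, 0.0348
Aggregate via t-conorm [a + b − a·b]: 0.6379

0.638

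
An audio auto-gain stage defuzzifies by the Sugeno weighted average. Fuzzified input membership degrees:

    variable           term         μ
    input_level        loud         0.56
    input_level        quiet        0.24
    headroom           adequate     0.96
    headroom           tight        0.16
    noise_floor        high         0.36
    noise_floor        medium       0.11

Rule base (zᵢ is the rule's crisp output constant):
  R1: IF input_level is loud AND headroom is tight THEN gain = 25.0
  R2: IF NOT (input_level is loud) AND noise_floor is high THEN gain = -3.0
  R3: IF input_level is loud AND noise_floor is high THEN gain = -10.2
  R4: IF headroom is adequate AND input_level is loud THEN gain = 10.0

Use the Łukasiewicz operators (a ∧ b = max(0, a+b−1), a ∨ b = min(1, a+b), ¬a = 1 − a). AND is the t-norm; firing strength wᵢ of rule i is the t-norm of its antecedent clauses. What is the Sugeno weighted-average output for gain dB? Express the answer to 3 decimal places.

10.000

R1 (z=25.0): loud=0.56, tight=0.16; AND[max(0, a+b−1)] → w = 0.00
R2 (z=-3.0): ¬loud=1−0.56=0.44, high=0.36; AND[max(0, a+b−1)] → w = 0.00
R3 (z=-10.2): loud=0.56, high=0.36; AND[max(0, a+b−1)] → w = 0.00
R4 (z=10.0): adequate=0.96, loud=0.56; AND[max(0, a+b−1)] → w = 0.52
Weighted average = (0.00·25.0 + 0.00·-3.0 + 0.00·-10.2 + 0.52·10.0) / (0.00 + 0.00 + 0.00 + 0.52)
  = 5.2000 / 0.5200 = 10.000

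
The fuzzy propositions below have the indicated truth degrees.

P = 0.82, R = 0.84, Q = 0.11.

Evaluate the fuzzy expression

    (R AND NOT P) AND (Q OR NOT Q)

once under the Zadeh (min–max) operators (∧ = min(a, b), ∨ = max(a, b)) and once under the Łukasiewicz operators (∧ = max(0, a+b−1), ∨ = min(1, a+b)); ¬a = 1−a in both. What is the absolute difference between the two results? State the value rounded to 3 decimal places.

Under Zadeh (min–max):
  NOT P = 1 − 0.82 = 0.18
  R AND NOT P = min(a, b) on (0.84, 0.18) = 0.18
  NOT Q = 1 − 0.11 = 0.89
  Q OR NOT Q = max(a, b) on (0.11, 0.89) = 0.89
  (R AND NOT P) AND (Q OR NOT Q) = min(a, b) on (0.18, 0.89) = 0.18
  → value = 0.1800
Under Łukasiewicz:
  NOT P = 1 − 0.82 = 0.18
  R AND NOT P = max(0, a+b−1) on (0.84, 0.18) = 0.02
  NOT Q = 1 − 0.11 = 0.89
  Q OR NOT Q = min(1, a+b) on (0.11, 0.89) = 1.00
  (R AND NOT P) AND (Q OR NOT Q) = max(0, a+b−1) on (0.02, 1.00) = 0.02
  → value = 0.0200
|0.1800 − 0.0200| = 0.160

0.160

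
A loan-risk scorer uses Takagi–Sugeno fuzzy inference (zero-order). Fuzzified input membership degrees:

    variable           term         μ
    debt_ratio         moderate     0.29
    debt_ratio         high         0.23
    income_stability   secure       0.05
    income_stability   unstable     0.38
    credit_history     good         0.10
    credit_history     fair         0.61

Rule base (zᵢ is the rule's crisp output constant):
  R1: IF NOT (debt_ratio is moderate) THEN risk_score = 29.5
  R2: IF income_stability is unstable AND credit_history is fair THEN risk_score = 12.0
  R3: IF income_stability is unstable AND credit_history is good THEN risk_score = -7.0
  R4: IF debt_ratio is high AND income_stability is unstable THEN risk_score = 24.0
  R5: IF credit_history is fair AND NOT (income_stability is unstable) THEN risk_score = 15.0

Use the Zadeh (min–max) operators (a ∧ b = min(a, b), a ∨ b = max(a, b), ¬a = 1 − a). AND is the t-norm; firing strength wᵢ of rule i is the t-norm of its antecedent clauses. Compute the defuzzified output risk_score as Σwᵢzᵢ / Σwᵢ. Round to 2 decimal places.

R1 (z=29.5): ¬moderate=1−0.29=0.71 → w = 0.71
R2 (z=12.0): unstable=0.38, fair=0.61; AND[min(a, b)] → w = 0.38
R3 (z=-7.0): unstable=0.38, good=0.10; AND[min(a, b)] → w = 0.10
R4 (z=24.0): high=0.23, unstable=0.38; AND[min(a, b)] → w = 0.23
R5 (z=15.0): fair=0.61, ¬unstable=1−0.38=0.62; AND[min(a, b)] → w = 0.61
Weighted average = (0.71·29.5 + 0.38·12.0 + 0.10·-7.0 + 0.23·24.0 + 0.61·15.0) / (0.71 + 0.38 + 0.10 + 0.23 + 0.61)
  = 39.4750 / 2.0300 = 19.45

19.45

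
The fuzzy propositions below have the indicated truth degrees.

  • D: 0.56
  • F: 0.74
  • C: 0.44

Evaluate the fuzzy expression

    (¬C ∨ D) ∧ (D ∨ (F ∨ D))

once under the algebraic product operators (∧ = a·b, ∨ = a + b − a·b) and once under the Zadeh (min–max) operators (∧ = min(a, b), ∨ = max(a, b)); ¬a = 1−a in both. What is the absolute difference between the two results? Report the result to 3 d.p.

0.206

Under algebraic product:
  ¬C = 1 − 0.4400 = 0.5600
  ¬C ∨ D = a + b − a·b on (0.5600, 0.5600) = 0.8064
  F ∨ D = a + b − a·b on (0.7400, 0.5600) = 0.8856
  D ∨ (F ∨ D) = a + b − a·b on (0.5600, 0.8856) = 0.9497
  (¬C ∨ D) ∧ (D ∨ (F ∨ D)) = a·b on (0.8064, 0.9497) = 0.7658
  → value = 0.7658
Under Zadeh (min–max):
  ¬C = 1 − 0.44 = 0.56
  ¬C ∨ D = max(a, b) on (0.56, 0.56) = 0.56
  F ∨ D = max(a, b) on (0.74, 0.56) = 0.74
  D ∨ (F ∨ D) = max(a, b) on (0.56, 0.74) = 0.74
  (¬C ∨ D) ∧ (D ∨ (F ∨ D)) = min(a, b) on (0.56, 0.74) = 0.56
  → value = 0.5600
|0.7658 − 0.5600| = 0.206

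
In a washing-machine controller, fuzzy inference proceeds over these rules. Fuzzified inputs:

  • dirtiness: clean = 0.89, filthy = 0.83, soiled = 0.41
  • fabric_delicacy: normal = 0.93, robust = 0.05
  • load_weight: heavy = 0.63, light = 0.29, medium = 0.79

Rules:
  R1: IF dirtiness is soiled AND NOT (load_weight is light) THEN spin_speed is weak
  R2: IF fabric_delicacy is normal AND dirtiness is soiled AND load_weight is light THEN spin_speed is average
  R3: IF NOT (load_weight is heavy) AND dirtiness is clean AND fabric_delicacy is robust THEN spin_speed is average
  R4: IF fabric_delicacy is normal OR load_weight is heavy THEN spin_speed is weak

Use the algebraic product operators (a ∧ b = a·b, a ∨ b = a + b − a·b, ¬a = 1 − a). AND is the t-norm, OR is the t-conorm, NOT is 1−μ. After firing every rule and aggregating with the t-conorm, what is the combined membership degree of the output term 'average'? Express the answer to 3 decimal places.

0.125

R1: soiled=0.41, ¬light=1−0.29=0.71; AND[a·b] → w = 0.2911
R2: normal=0.93, soiled=0.41, light=0.29; AND[a·b] → w = 0.1106
R3: ¬heavy=1−0.63=0.37, clean=0.89, robust=0.05; AND[a·b] → w = 0.0165
R4: normal=0.93, heavy=0.63; OR[a + b − a·b] → w = 0.9741
Rules with consequent 'average': {R2, R3} → strengths 0.1106, 0.0165
Aggregate via t-conorm [a + b − a·b]: 0.1252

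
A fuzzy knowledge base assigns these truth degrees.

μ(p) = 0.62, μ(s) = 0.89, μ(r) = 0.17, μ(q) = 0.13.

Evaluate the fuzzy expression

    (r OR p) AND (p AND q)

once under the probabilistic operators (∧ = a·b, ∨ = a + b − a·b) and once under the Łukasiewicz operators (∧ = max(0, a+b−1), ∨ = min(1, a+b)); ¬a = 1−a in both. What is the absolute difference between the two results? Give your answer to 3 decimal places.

0.055

Under probabilistic:
  r OR p = a + b − a·b on (0.1700, 0.6200) = 0.6846
  p AND q = a·b on (0.6200, 0.1300) = 0.0806
  (r OR p) AND (p AND q) = a·b on (0.6846, 0.0806) = 0.0552
  → value = 0.0552
Under Łukasiewicz:
  r OR p = min(1, a+b) on (0.17, 0.62) = 0.79
  p AND q = max(0, a+b−1) on (0.62, 0.13) = 0.00
  (r OR p) AND (p AND q) = max(0, a+b−1) on (0.79, 0.00) = 0.00
  → value = 0.0000
|0.0552 − 0.0000| = 0.055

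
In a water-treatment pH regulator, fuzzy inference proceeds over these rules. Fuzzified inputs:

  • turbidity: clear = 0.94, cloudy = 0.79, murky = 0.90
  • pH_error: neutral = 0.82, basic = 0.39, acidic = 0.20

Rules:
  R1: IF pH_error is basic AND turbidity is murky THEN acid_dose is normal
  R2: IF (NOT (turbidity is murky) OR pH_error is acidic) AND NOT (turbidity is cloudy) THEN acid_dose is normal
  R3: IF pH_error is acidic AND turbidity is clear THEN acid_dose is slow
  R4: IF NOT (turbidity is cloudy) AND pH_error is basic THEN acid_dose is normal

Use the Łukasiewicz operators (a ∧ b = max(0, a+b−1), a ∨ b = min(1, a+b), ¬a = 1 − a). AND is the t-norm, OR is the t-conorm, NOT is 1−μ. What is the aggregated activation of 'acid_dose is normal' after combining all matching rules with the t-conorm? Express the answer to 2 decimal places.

0.29

R1: basic=0.39, murky=0.90; AND[max(0, a+b−1)] → w = 0.29
R2: (¬murky=1−0.90=0.10 OR acidic=0.20) = 0.30; AND[max(0, a+b−1)] with ¬cloudy=1−0.79=0.21 → w = 0.00
R3: acidic=0.20, clear=0.94; AND[max(0, a+b−1)] → w = 0.14
R4: ¬cloudy=1−0.79=0.21, basic=0.39; AND[max(0, a+b−1)] → w = 0.00
Rules with consequent 'normal': {R1, R2, R4} → strengths 0.29, 0.00, 0.00
Aggregate via t-conorm [min(1, a+b)]: 0.29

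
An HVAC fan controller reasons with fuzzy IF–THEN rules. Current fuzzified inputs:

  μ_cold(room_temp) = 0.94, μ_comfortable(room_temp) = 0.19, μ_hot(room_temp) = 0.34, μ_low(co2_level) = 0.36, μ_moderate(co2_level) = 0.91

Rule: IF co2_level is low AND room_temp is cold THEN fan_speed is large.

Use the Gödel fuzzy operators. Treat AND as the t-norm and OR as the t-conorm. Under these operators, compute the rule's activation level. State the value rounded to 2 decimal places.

firing strength: low=0.36, cold=0.94; AND[min(a, b)] → w = 0.36

0.36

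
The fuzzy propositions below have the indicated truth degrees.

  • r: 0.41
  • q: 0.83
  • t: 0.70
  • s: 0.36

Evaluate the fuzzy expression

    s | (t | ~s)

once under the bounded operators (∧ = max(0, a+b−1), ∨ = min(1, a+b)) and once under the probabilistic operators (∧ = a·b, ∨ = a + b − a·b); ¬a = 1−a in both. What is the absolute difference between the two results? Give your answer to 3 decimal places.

0.069

Under bounded:
  ~s = 1 − 0.36 = 0.64
  t | ~s = min(1, a+b) on (0.70, 0.64) = 1.00
  s | (t | ~s) = min(1, a+b) on (0.36, 1.00) = 1.00
  → value = 1.0000
Under probabilistic:
  ~s = 1 − 0.3600 = 0.6400
  t | ~s = a + b − a·b on (0.7000, 0.6400) = 0.8920
  s | (t | ~s) = a + b − a·b on (0.3600, 0.8920) = 0.9309
  → value = 0.9309
|1.0000 − 0.9309| = 0.069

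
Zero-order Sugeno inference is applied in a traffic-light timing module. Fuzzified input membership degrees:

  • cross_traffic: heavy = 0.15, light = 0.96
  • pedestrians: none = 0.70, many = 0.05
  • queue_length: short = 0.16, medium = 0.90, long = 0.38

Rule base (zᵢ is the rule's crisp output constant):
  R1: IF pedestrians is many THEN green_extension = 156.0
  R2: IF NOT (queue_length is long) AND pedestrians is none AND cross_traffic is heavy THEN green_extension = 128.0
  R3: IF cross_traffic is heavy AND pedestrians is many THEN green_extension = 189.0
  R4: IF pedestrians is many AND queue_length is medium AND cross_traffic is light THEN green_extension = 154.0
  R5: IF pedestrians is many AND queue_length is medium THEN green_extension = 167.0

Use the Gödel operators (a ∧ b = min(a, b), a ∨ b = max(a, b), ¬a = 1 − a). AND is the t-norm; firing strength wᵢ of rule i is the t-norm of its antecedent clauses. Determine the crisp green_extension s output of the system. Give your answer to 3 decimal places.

150.000

R1 (z=156.0): many=0.05 → w = 0.05
R2 (z=128.0): ¬long=1−0.38=0.62, none=0.70, heavy=0.15; AND[min(a, b)] → w = 0.15
R3 (z=189.0): heavy=0.15, many=0.05; AND[min(a, b)] → w = 0.05
R4 (z=154.0): many=0.05, medium=0.90, light=0.96; AND[min(a, b)] → w = 0.05
R5 (z=167.0): many=0.05, medium=0.90; AND[min(a, b)] → w = 0.05
Weighted average = (0.05·156.0 + 0.15·128.0 + 0.05·189.0 + 0.05·154.0 + 0.05·167.0) / (0.05 + 0.15 + 0.05 + 0.05 + 0.05)
  = 52.5000 / 0.3500 = 150.000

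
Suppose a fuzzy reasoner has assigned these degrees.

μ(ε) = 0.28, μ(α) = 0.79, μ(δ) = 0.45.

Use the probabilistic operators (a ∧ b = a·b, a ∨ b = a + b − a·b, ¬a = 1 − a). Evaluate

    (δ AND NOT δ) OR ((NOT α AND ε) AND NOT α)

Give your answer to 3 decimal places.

0.257

NOT δ = 1 − 0.4500 = 0.5500
δ AND NOT δ = a·b on (0.4500, 0.5500) = 0.2475
NOT α = 1 − 0.7900 = 0.2100
NOT α AND ε = a·b on (0.2100, 0.2800) = 0.0588
NOT α = 1 − 0.7900 = 0.2100
(NOT α AND ε) AND NOT α = a·b on (0.0588, 0.2100) = 0.0123
(δ AND NOT δ) OR ((NOT α AND ε) AND NOT α) = a + b − a·b on (0.2475, 0.0123) = 0.2568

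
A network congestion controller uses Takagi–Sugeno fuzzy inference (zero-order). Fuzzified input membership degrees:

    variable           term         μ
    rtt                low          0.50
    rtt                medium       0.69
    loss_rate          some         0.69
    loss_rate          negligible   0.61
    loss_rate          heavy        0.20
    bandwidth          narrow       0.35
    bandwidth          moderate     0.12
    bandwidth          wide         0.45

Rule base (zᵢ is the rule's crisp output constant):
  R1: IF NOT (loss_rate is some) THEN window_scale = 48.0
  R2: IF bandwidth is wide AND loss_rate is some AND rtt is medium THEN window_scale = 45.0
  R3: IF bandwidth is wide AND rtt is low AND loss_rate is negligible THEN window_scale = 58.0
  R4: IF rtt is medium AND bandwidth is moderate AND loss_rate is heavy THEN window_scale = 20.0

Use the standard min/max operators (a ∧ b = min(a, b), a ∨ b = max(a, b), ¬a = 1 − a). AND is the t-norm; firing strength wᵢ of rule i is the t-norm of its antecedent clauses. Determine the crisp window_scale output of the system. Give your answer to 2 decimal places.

R1 (z=48.0): ¬some=1−0.69=0.31 → w = 0.31
R2 (z=45.0): wide=0.45, some=0.69, medium=0.69; AND[min(a, b)] → w = 0.45
R3 (z=58.0): wide=0.45, low=0.50, negligible=0.61; AND[min(a, b)] → w = 0.45
R4 (z=20.0): medium=0.69, moderate=0.12, heavy=0.20; AND[min(a, b)] → w = 0.12
Weighted average = (0.31·48.0 + 0.45·45.0 + 0.45·58.0 + 0.12·20.0) / (0.31 + 0.45 + 0.45 + 0.12)
  = 63.6300 / 1.3300 = 47.84

47.84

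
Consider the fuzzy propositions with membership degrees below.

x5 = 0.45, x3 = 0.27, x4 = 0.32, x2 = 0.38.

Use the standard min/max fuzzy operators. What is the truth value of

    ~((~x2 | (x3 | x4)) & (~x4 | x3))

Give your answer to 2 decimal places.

~x2 = 1 − 0.38 = 0.62
x3 | x4 = max(a, b) on (0.27, 0.32) = 0.32
~x2 | (x3 | x4) = max(a, b) on (0.62, 0.32) = 0.62
~x4 = 1 − 0.32 = 0.68
~x4 | x3 = max(a, b) on (0.68, 0.27) = 0.68
(~x2 | (x3 | x4)) & (~x4 | x3) = min(a, b) on (0.62, 0.68) = 0.62
~((~x2 | (x3 | x4)) & (~x4 | x3)) = 1 − 0.62 = 0.38

0.38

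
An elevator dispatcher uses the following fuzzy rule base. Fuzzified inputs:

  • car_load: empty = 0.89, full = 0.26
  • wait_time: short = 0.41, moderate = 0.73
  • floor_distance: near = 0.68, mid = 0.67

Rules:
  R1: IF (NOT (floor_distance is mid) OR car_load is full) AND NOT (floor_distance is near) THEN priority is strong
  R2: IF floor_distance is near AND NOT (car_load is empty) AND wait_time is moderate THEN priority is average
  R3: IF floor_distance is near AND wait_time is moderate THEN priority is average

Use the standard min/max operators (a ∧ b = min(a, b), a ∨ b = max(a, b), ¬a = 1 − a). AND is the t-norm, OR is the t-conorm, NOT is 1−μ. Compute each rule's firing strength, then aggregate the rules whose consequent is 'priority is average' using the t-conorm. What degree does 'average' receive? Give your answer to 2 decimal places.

0.68

R1: (¬mid=1−0.67=0.33 OR full=0.26) = 0.33; AND[min(a, b)] with ¬near=1−0.68=0.32 → w = 0.32
R2: near=0.68, ¬empty=1−0.89=0.11, moderate=0.73; AND[min(a, b)] → w = 0.11
R3: near=0.68, moderate=0.73; AND[min(a, b)] → w = 0.68
Rules with consequent 'average': {R2, R3} → strengths 0.11, 0.68
Aggregate via t-conorm [max(a, b)]: 0.68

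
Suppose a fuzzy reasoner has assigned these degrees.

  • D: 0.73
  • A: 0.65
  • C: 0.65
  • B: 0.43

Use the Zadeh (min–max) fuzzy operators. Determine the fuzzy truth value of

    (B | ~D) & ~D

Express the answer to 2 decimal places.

0.27

~D = 1 − 0.73 = 0.27
B | ~D = max(a, b) on (0.43, 0.27) = 0.43
~D = 1 − 0.73 = 0.27
(B | ~D) & ~D = min(a, b) on (0.43, 0.27) = 0.27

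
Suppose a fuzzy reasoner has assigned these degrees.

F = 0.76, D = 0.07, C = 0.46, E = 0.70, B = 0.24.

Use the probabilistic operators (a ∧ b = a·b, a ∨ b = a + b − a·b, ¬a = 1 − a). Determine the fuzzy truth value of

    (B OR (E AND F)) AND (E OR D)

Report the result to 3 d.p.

0.465

E AND F = a·b on (0.7000, 0.7600) = 0.5320
B OR (E AND F) = a + b − a·b on (0.2400, 0.5320) = 0.6443
E OR D = a + b − a·b on (0.7000, 0.0700) = 0.7210
(B OR (E AND F)) AND (E OR D) = a·b on (0.6443, 0.7210) = 0.4646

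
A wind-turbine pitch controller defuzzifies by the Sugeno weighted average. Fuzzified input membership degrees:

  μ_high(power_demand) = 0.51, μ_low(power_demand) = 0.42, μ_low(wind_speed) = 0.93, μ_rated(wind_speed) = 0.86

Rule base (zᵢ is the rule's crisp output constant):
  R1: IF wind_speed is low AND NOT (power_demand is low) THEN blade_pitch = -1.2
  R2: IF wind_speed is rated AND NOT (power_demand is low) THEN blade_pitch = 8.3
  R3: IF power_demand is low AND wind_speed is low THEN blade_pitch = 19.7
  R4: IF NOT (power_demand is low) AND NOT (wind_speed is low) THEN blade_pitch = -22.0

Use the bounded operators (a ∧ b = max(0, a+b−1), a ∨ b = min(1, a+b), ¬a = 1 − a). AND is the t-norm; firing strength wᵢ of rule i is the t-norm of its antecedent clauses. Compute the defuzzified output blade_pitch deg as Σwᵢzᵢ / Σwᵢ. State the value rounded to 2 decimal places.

7.64

R1 (z=-1.2): low=0.93, ¬low=1−0.42=0.58; AND[max(0, a+b−1)] → w = 0.51
R2 (z=8.3): rated=0.86, ¬low=1−0.42=0.58; AND[max(0, a+b−1)] → w = 0.44
R3 (z=19.7): low=0.42, low=0.93; AND[max(0, a+b−1)] → w = 0.35
R4 (z=-22.0): ¬low=1−0.42=0.58, ¬low=1−0.93=0.07; AND[max(0, a+b−1)] → w = 0.00
Weighted average = (0.51·-1.2 + 0.44·8.3 + 0.35·19.7 + 0.00·-22.0) / (0.51 + 0.44 + 0.35 + 0.00)
  = 9.9350 / 1.3000 = 7.64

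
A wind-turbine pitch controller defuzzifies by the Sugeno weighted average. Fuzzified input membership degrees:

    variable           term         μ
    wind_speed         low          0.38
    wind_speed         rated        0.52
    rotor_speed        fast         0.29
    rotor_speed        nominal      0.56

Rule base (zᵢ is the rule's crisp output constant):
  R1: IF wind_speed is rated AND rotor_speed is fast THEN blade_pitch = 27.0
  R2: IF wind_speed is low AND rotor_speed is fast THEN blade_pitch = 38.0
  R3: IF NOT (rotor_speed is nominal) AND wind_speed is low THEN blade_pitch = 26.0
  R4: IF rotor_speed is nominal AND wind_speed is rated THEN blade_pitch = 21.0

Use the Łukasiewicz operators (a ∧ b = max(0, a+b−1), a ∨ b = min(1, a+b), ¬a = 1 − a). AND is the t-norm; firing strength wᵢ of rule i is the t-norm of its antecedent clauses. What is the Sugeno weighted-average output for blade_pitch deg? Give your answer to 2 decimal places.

21.00

R1 (z=27.0): rated=0.52, fast=0.29; AND[max(0, a+b−1)] → w = 0.00
R2 (z=38.0): low=0.38, fast=0.29; AND[max(0, a+b−1)] → w = 0.00
R3 (z=26.0): ¬nominal=1−0.56=0.44, low=0.38; AND[max(0, a+b−1)] → w = 0.00
R4 (z=21.0): nominal=0.56, rated=0.52; AND[max(0, a+b−1)] → w = 0.08
Weighted average = (0.00·27.0 + 0.00·38.0 + 0.00·26.0 + 0.08·21.0) / (0.00 + 0.00 + 0.00 + 0.08)
  = 1.6800 / 0.0800 = 21.00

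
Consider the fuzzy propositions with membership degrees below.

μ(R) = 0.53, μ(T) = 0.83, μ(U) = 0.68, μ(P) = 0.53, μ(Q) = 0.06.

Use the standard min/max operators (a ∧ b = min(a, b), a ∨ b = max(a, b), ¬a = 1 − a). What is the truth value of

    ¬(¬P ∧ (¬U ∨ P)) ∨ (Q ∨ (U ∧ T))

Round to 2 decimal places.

0.68

¬P = 1 − 0.53 = 0.47
¬U = 1 − 0.68 = 0.32
¬U ∨ P = max(a, b) on (0.32, 0.53) = 0.53
¬P ∧ (¬U ∨ P) = min(a, b) on (0.47, 0.53) = 0.47
¬(¬P ∧ (¬U ∨ P)) = 1 − 0.47 = 0.53
U ∧ T = min(a, b) on (0.68, 0.83) = 0.68
Q ∨ (U ∧ T) = max(a, b) on (0.06, 0.68) = 0.68
¬(¬P ∧ (¬U ∨ P)) ∨ (Q ∨ (U ∧ T)) = max(a, b) on (0.53, 0.68) = 0.68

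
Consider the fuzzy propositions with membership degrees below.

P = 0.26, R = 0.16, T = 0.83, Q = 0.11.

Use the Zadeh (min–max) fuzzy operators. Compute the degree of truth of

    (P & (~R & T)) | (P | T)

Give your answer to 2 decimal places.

0.83

~R = 1 − 0.16 = 0.84
~R & T = min(a, b) on (0.84, 0.83) = 0.83
P & (~R & T) = min(a, b) on (0.26, 0.83) = 0.26
P | T = max(a, b) on (0.26, 0.83) = 0.83
(P & (~R & T)) | (P | T) = max(a, b) on (0.26, 0.83) = 0.83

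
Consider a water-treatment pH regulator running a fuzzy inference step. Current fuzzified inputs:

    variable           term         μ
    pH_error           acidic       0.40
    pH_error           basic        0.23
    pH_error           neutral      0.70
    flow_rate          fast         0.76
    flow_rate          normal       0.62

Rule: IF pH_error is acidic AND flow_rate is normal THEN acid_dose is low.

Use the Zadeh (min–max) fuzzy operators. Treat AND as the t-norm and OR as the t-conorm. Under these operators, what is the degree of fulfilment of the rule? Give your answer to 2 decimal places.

0.40

firing strength: acidic=0.40, normal=0.62; AND[min(a, b)] → w = 0.40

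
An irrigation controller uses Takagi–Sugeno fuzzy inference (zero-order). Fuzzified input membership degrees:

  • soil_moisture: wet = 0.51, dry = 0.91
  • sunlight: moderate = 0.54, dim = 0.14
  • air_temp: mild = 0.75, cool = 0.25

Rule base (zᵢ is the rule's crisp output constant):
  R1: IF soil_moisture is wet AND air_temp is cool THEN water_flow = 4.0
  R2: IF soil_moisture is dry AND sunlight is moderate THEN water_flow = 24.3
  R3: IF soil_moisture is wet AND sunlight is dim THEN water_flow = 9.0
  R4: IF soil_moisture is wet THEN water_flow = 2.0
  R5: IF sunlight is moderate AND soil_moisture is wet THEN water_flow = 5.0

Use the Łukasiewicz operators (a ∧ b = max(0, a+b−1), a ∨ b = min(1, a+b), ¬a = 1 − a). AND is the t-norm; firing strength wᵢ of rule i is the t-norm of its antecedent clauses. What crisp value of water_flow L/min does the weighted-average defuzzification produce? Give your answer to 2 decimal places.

R1 (z=4.0): wet=0.51, cool=0.25; AND[max(0, a+b−1)] → w = 0.00
R2 (z=24.3): dry=0.91, moderate=0.54; AND[max(0, a+b−1)] → w = 0.45
R3 (z=9.0): wet=0.51, dim=0.14; AND[max(0, a+b−1)] → w = 0.00
R4 (z=2.0): wet=0.51 → w = 0.51
R5 (z=5.0): moderate=0.54, wet=0.51; AND[max(0, a+b−1)] → w = 0.05
Weighted average = (0.00·4.0 + 0.45·24.3 + 0.00·9.0 + 0.51·2.0 + 0.05·5.0) / (0.00 + 0.45 + 0.00 + 0.51 + 0.05)
  = 12.2050 / 1.0100 = 12.08

12.08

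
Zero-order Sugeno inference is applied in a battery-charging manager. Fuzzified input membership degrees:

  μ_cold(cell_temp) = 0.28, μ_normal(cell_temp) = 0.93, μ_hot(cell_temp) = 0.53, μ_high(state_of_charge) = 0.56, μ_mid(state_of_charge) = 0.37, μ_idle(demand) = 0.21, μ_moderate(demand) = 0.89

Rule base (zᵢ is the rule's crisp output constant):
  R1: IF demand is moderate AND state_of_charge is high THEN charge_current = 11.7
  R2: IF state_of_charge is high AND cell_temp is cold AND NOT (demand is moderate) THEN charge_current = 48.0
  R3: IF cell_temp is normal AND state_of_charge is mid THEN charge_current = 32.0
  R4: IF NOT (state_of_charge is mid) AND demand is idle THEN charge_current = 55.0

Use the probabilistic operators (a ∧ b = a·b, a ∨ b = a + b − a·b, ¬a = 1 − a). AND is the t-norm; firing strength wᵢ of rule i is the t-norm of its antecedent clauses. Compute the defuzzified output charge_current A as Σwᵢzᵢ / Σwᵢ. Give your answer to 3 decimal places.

R1 (z=11.7): moderate=0.89, high=0.56; AND[a·b] → w = 0.4984
R2 (z=48.0): high=0.56, cold=0.28, ¬moderate=1−0.89=0.11; AND[a·b] → w = 0.0172
R3 (z=32.0): normal=0.93, mid=0.37; AND[a·b] → w = 0.3441
R4 (z=55.0): ¬mid=1−0.37=0.63, idle=0.21; AND[a·b] → w = 0.1323
Weighted average = (0.4984·11.7 + 0.0172·48.0 + 0.3441·32.0 + 0.1323·55.0) / (0.4984 + 0.0172 + 0.3441 + 0.1323)
  = 24.9469 / 0.9920 = 25.147

25.147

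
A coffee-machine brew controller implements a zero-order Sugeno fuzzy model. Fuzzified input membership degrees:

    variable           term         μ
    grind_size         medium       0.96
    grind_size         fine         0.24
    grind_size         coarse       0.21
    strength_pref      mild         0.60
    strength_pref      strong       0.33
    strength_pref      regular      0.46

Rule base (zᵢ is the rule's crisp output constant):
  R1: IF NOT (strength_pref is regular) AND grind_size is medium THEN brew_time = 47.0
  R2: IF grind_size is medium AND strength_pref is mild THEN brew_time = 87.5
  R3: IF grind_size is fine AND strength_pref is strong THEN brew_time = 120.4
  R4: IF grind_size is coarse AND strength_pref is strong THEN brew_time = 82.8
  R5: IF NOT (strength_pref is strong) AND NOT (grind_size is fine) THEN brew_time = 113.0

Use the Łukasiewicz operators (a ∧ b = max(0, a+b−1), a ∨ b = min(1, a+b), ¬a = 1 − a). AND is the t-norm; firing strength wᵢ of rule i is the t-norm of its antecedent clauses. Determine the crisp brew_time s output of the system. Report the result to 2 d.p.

81.27

R1 (z=47.0): ¬regular=1−0.46=0.54, medium=0.96; AND[max(0, a+b−1)] → w = 0.50
R2 (z=87.5): medium=0.96, mild=0.60; AND[max(0, a+b−1)] → w = 0.56
R3 (z=120.4): fine=0.24, strong=0.33; AND[max(0, a+b−1)] → w = 0.00
R4 (z=82.8): coarse=0.21, strong=0.33; AND[max(0, a+b−1)] → w = 0.00
R5 (z=113.0): ¬strong=1−0.33=0.67, ¬fine=1−0.24=0.76; AND[max(0, a+b−1)] → w = 0.43
Weighted average = (0.50·47.0 + 0.56·87.5 + 0.00·120.4 + 0.00·82.8 + 0.43·113.0) / (0.50 + 0.56 + 0.00 + 0.00 + 0.43)
  = 121.0900 / 1.4900 = 81.27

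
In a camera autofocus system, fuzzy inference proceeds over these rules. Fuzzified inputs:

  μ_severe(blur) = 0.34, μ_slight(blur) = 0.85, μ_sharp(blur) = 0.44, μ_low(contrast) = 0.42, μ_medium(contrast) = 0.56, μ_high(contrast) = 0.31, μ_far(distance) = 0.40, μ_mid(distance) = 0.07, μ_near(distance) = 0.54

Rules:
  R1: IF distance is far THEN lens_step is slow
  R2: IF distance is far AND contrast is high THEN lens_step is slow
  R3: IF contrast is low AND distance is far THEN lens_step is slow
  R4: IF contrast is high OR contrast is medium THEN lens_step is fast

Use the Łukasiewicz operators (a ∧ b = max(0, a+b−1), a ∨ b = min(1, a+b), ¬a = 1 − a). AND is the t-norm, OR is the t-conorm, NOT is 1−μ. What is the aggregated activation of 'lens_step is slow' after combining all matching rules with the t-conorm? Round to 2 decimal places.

0.40

R1: far=0.40 → w = 0.40
R2: far=0.40, high=0.31; AND[max(0, a+b−1)] → w = 0.00
R3: low=0.42, far=0.40; AND[max(0, a+b−1)] → w = 0.00
R4: high=0.31, medium=0.56; OR[min(1, a+b)] → w = 0.87
Rules with consequent 'slow': {R1, R2, R3} → strengths 0.40, 0.00, 0.00
Aggregate via t-conorm [min(1, a+b)]: 0.40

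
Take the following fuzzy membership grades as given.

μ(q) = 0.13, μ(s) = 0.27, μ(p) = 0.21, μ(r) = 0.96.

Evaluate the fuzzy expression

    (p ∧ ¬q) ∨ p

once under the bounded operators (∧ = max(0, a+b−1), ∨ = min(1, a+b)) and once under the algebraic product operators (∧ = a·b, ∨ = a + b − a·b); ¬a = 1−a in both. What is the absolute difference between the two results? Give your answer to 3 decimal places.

0.064

Under bounded:
  ¬q = 1 − 0.13 = 0.87
  p ∧ ¬q = max(0, a+b−1) on (0.21, 0.87) = 0.08
  (p ∧ ¬q) ∨ p = min(1, a+b) on (0.08, 0.21) = 0.29
  → value = 0.2900
Under algebraic product:
  ¬q = 1 − 0.1300 = 0.8700
  p ∧ ¬q = a·b on (0.2100, 0.8700) = 0.1827
  (p ∧ ¬q) ∨ p = a + b − a·b on (0.1827, 0.2100) = 0.3543
  → value = 0.3543
|0.2900 − 0.3543| = 0.064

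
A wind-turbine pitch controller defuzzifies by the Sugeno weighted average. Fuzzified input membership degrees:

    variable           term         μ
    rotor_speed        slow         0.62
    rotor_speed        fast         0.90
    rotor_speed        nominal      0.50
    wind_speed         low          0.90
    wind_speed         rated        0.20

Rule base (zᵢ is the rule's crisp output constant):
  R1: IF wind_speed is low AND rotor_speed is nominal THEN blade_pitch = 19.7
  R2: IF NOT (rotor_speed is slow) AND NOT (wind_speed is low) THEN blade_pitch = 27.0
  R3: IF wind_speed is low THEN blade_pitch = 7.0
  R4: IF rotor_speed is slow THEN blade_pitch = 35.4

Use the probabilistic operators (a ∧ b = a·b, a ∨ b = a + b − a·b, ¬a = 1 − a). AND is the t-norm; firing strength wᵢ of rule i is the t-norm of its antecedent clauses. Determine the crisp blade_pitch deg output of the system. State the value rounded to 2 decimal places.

18.99

R1 (z=19.7): low=0.90, nominal=0.50; AND[a·b] → w = 0.4500
R2 (z=27.0): ¬slow=1−0.62=0.38, ¬low=1−0.90=0.10; AND[a·b] → w = 0.0380
R3 (z=7.0): low=0.90 → w = 0.9000
R4 (z=35.4): slow=0.62 → w = 0.6200
Weighted average = (0.4500·19.7 + 0.0380·27.0 + 0.9000·7.0 + 0.6200·35.4) / (0.4500 + 0.0380 + 0.9000 + 0.6200)
  = 38.1390 / 2.0080 = 18.99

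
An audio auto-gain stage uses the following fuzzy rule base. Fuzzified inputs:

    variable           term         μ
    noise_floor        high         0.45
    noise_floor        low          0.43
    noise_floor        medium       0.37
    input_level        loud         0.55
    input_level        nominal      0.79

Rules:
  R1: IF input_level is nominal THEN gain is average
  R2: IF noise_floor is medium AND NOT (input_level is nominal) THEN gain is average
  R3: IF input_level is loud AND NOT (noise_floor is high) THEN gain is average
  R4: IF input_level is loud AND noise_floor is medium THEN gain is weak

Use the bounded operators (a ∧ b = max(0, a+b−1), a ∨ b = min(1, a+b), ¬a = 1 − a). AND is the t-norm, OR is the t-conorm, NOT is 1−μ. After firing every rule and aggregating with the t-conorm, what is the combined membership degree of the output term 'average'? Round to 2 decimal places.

0.89

R1: nominal=0.79 → w = 0.79
R2: medium=0.37, ¬nominal=1−0.79=0.21; AND[max(0, a+b−1)] → w = 0.00
R3: loud=0.55, ¬high=1−0.45=0.55; AND[max(0, a+b−1)] → w = 0.10
R4: loud=0.55, medium=0.37; AND[max(0, a+b−1)] → w = 0.00
Rules with consequent 'average': {R1, R2, R3} → strengths 0.79, 0.00, 0.10
Aggregate via t-conorm [min(1, a+b)]: 0.89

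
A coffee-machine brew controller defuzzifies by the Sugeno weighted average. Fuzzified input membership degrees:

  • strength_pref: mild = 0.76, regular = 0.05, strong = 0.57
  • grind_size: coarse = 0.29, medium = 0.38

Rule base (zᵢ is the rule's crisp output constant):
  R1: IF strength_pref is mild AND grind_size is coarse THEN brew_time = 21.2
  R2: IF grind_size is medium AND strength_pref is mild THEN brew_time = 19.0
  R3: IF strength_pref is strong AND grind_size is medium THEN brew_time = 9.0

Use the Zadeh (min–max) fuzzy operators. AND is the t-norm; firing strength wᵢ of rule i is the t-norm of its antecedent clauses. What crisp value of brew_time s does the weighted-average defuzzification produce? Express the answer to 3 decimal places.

R1 (z=21.2): mild=0.76, coarse=0.29; AND[min(a, b)] → w = 0.29
R2 (z=19.0): medium=0.38, mild=0.76; AND[min(a, b)] → w = 0.38
R3 (z=9.0): strong=0.57, medium=0.38; AND[min(a, b)] → w = 0.38
Weighted average = (0.29·21.2 + 0.38·19.0 + 0.38·9.0) / (0.29 + 0.38 + 0.38)
  = 16.7880 / 1.0500 = 15.989

15.989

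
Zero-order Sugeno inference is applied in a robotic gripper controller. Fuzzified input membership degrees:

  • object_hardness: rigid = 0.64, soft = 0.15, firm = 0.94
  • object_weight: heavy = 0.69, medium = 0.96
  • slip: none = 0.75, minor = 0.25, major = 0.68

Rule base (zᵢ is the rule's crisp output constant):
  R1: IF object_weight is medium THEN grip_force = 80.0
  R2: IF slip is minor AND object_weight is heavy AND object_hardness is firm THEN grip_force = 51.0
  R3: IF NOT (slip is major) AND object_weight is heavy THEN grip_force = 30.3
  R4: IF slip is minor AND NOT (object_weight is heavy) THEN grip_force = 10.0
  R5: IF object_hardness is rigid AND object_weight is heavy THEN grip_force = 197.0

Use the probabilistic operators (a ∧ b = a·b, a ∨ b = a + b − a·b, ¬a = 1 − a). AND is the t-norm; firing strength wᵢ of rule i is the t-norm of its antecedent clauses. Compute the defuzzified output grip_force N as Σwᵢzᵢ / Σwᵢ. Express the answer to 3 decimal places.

96.415

R1 (z=80.0): medium=0.96 → w = 0.9600
R2 (z=51.0): minor=0.25, heavy=0.69, firm=0.94; AND[a·b] → w = 0.1621
R3 (z=30.3): ¬major=1−0.68=0.32, heavy=0.69; AND[a·b] → w = 0.2208
R4 (z=10.0): minor=0.25, ¬heavy=1−0.69=0.31; AND[a·b] → w = 0.0775
R5 (z=197.0): rigid=0.64, heavy=0.69; AND[a·b] → w = 0.4416
Weighted average = (0.9600·80.0 + 0.1621·51.0 + 0.2208·30.3 + 0.0775·10.0 + 0.4416·197.0) / (0.9600 + 0.1621 + 0.2208 + 0.0775 + 0.4416)
  = 179.5301 / 1.8620 = 96.415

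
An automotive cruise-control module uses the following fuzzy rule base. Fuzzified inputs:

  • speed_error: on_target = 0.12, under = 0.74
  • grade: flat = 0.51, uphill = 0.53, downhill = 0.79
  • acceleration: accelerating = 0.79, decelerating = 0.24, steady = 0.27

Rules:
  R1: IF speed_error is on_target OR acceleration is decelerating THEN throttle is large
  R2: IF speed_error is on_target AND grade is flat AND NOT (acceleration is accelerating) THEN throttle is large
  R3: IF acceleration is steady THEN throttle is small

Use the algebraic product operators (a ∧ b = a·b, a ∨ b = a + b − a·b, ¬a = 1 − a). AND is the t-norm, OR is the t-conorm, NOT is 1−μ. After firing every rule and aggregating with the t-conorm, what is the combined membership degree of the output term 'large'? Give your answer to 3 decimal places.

0.340

R1: on_target=0.12, decelerating=0.24; OR[a + b − a·b] → w = 0.3312
R2: on_target=0.12, flat=0.51, ¬accelerating=1−0.79=0.21; AND[a·b] → w = 0.0129
R3: steady=0.27 → w = 0.2700
Rules with consequent 'large': {R1, R2} → strengths 0.3312, 0.0129
Aggregate via t-conorm [a + b − a·b]: 0.3398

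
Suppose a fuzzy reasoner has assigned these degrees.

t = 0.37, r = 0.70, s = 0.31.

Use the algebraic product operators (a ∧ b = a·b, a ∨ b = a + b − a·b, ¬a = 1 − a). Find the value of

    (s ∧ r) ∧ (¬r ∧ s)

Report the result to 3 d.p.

s ∧ r = a·b on (0.3100, 0.7000) = 0.2170
¬r = 1 − 0.7000 = 0.3000
¬r ∧ s = a·b on (0.3000, 0.3100) = 0.0930
(s ∧ r) ∧ (¬r ∧ s) = a·b on (0.2170, 0.0930) = 0.0202

0.020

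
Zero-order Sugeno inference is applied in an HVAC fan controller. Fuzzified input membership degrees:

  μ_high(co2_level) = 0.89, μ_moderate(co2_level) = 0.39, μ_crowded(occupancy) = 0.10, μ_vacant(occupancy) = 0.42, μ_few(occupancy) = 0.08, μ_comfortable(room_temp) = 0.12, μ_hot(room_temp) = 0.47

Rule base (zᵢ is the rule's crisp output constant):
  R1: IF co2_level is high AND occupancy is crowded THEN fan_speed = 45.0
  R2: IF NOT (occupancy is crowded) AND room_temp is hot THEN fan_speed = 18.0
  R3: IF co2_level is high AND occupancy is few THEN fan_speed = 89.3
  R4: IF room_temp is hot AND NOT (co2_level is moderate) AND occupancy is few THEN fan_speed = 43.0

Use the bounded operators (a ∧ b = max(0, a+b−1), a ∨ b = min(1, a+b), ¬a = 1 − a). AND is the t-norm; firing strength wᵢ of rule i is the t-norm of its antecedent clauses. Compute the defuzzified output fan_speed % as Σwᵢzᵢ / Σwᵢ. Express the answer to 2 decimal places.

18.00

R1 (z=45.0): high=0.89, crowded=0.10; AND[max(0, a+b−1)] → w = 0.00
R2 (z=18.0): ¬crowded=1−0.10=0.90, hot=0.47; AND[max(0, a+b−1)] → w = 0.37
R3 (z=89.3): high=0.89, few=0.08; AND[max(0, a+b−1)] → w = 0.00
R4 (z=43.0): hot=0.47, ¬moderate=1−0.39=0.61, few=0.08; AND[max(0, a+b−1)] → w = 0.00
Weighted average = (0.00·45.0 + 0.37·18.0 + 0.00·89.3 + 0.00·43.0) / (0.00 + 0.37 + 0.00 + 0.00)
  = 6.6600 / 0.3700 = 18.00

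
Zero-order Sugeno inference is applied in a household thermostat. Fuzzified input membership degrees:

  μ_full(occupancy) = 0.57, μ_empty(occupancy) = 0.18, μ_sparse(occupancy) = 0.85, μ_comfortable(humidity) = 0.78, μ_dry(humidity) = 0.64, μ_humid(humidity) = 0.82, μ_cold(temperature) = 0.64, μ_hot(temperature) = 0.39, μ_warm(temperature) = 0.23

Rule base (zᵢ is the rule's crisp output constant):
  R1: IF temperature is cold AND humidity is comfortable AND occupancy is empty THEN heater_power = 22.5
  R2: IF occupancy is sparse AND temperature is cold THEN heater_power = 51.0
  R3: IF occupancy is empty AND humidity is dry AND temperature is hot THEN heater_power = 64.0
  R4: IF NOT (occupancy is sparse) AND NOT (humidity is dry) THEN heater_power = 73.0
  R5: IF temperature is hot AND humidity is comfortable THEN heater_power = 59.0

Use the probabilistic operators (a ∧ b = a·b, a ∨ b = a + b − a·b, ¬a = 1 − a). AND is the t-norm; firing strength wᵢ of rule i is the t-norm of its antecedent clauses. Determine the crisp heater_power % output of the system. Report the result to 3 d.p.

R1 (z=22.5): cold=0.64, comfortable=0.78, empty=0.18; AND[a·b] → w = 0.0899
R2 (z=51.0): sparse=0.85, cold=0.64; AND[a·b] → w = 0.5440
R3 (z=64.0): empty=0.18, dry=0.64, hot=0.39; AND[a·b] → w = 0.0449
R4 (z=73.0): ¬sparse=1−0.85=0.15, ¬dry=1−0.64=0.36; AND[a·b] → w = 0.0540
R5 (z=59.0): hot=0.39, comfortable=0.78; AND[a·b] → w = 0.3042
Weighted average = (0.0899·22.5 + 0.5440·51.0 + 0.0449·64.0 + 0.0540·73.0 + 0.3042·59.0) / (0.0899 + 0.5440 + 0.0449 + 0.0540 + 0.3042)
  = 54.5310 / 1.0370 = 52.586

52.586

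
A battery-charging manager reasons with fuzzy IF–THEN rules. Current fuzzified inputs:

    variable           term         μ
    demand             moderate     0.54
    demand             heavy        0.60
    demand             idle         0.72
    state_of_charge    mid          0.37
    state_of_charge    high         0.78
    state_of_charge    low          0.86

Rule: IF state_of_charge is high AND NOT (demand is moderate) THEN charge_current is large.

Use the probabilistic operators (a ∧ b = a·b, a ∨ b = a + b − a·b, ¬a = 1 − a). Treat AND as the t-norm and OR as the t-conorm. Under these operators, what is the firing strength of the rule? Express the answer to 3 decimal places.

0.359

firing strength: high=0.78, ¬moderate=1−0.54=0.46; AND[a·b] → w = 0.3588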